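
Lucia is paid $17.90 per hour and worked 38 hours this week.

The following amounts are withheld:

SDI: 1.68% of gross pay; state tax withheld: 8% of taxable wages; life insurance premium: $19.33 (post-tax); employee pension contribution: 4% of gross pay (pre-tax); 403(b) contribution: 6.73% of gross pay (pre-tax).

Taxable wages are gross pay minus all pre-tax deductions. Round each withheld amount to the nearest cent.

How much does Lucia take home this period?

Gross pay: 38 × $17.90 = $680.20
403(b) contribution: $680.20 × 0.0673 = $45.78
Employee pension contribution: $680.20 × 0.04 = $27.21
Pre-tax total = $45.78 + $27.21 = $72.99
Taxable wages = $680.20 − $72.99 = $607.21
State tax withheld: $607.21 × 0.08 = $48.58
SDI: $680.20 × 0.0168 = $11.43
Life insurance premium: $19.33
Total deductions = $45.78 + $27.21 + $48.58 + $11.43 + $19.33 = $152.33
Net pay = $680.20 − $152.33 = $527.87

$527.87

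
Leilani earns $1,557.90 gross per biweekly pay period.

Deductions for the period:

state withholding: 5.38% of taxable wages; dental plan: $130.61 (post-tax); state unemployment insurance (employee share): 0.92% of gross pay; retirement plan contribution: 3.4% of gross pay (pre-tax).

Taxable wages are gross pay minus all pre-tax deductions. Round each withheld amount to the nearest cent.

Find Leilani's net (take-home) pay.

$1,279.02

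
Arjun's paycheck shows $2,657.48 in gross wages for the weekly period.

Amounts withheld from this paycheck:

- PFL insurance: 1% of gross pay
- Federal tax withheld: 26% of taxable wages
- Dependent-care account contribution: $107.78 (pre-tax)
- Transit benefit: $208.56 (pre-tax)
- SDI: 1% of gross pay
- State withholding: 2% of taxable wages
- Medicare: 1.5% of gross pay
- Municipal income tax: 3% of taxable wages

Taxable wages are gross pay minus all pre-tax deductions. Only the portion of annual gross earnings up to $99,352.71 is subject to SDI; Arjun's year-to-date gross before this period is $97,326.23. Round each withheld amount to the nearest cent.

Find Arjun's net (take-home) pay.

$1,528.70

Transit benefit: $208.56
Dependent-care account contribution: $107.78
Pre-tax total = $208.56 + $107.78 = $316.34
Taxable wages = $2,657.48 − $316.34 = $2,341.14
Municipal income tax: $2,341.14 × 0.03 = $70.23
Federal tax withheld: $2,341.14 × 0.26 = $608.70
State withholding: $2,341.14 × 0.02 = $46.82
PFL insurance: $2,657.48 × 0.01 = $26.57
SDI: only $99,352.71 − $97,326.23 = $2,026.48 of this check is subject → $2,026.48 × 0.01 = $20.26
Medicare: $2,657.48 × 0.015 = $39.86
Total deductions = $208.56 + $107.78 + $70.23 + $608.70 + $46.82 + $26.57 + $20.26 + $39.86 = $1,128.78
Net pay = $2,657.48 − $1,128.78 = $1,528.70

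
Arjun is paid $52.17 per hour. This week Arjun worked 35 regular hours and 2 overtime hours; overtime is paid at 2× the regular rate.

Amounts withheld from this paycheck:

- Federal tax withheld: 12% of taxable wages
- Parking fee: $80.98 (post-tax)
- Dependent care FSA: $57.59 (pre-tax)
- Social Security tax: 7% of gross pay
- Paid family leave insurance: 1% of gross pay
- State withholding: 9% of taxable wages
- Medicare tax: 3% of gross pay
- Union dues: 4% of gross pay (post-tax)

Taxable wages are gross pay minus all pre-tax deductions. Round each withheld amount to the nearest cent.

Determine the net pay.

$1175.69

Regular pay: 35 × $52.17 = $1825.95
Overtime pay: 2 × $52.17 × 2 = $208.68
Gross pay = $1825.95 + $208.68 = $2034.63
Dependent care FSA: $57.59
Taxable wages = $2034.63 − $57.59 = $1977.04
Federal tax withheld: $1977.04 × 0.12 = $237.24
State withholding: $1977.04 × 0.09 = $177.93
Social Security tax: $2034.63 × 0.07 = $142.42
Paid family leave insurance: $2034.63 × 0.01 = $20.35
Medicare tax: $2034.63 × 0.03 = $61.04
Union dues: $2034.63 × 0.04 = $81.39
Parking fee: $80.98
Total deductions = $57.59 + $237.24 + $177.93 + $142.42 + $20.35 + $61.04 + $81.39 + $80.98 = $858.94
Net pay = $2034.63 − $858.94 = $1175.69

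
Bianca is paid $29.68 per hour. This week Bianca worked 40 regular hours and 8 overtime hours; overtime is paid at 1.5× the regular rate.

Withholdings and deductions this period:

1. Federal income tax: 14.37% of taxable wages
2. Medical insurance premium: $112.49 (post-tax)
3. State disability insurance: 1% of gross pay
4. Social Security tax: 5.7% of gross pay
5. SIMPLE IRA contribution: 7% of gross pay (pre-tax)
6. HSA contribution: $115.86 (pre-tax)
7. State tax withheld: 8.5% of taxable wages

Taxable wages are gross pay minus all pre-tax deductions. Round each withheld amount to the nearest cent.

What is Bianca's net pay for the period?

Regular pay: 40 × $29.68 = $1,187.20
Overtime pay: 8 × $29.68 × 1.5 = $356.16
Gross pay = $1,187.20 + $356.16 = $1,543.36
HSA contribution: $115.86
SIMPLE IRA contribution: $1,543.36 × 0.07 = $108.04
Pre-tax total = $115.86 + $108.04 = $223.90
Taxable wages = $1,543.36 − $223.90 = $1,319.46
Federal income tax: $1,319.46 × 0.1437 = $189.61
State tax withheld: $1,319.46 × 0.085 = $112.15
Social Security tax: $1,543.36 × 0.057 = $87.97
State disability insurance: $1,543.36 × 0.01 = $15.43
Medical insurance premium: $112.49
Total deductions = $115.86 + $108.04 + $189.61 + $112.15 + $87.97 + $15.43 + $112.49 = $741.55
Net pay = $1,543.36 − $741.55 = $801.81

$801.81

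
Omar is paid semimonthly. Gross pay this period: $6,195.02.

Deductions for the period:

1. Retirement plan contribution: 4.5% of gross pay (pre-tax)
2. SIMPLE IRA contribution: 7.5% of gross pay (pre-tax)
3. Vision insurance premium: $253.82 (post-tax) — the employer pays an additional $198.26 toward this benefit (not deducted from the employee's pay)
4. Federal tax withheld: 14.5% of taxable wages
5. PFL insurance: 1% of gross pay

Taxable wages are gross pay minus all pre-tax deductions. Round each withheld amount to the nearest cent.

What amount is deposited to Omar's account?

Retirement plan contribution: $6,195.02 × 0.045 = $278.78
SIMPLE IRA contribution: $6,195.02 × 0.075 = $464.63
Pre-tax total = $278.78 + $464.63 = $743.41
Taxable wages = $6,195.02 − $743.41 = $5,451.61
Federal tax withheld: $5,451.61 × 0.145 = $790.48
PFL insurance: $6,195.02 × 0.01 = $61.95
Vision insurance premium: $253.82
(Employer's $198.26 toward vision insurance premium is not withheld from the employee.)
Total deductions = $278.78 + $464.63 + $790.48 + $61.95 + $253.82 = $1,849.66
Net pay = $6,195.02 − $1,849.66 = $4,345.36

$4,345.36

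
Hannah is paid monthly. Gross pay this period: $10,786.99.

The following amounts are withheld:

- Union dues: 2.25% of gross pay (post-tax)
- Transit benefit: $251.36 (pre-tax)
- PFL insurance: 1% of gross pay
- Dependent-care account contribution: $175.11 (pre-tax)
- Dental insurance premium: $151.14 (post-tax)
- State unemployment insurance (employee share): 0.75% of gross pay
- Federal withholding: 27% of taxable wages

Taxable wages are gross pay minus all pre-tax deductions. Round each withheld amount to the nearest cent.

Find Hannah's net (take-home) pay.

Dependent-care account contribution: $175.11
Transit benefit: $251.36
Pre-tax total = $175.11 + $251.36 = $426.47
Taxable wages = $10,786.99 − $426.47 = $10,360.52
Federal withholding: $10,360.52 × 0.27 = $2,797.34
State unemployment insurance (employee share): $10,786.99 × 0.0075 = $80.90
PFL insurance: $10,786.99 × 0.01 = $107.87
Union dues: $10,786.99 × 0.0225 = $242.71
Dental insurance premium: $151.14
Total deductions = $175.11 + $251.36 + $2,797.34 + $80.90 + $107.87 + $242.71 + $151.14 = $3,806.43
Net pay = $10,786.99 − $3,806.43 = $6,980.56

$6,980.56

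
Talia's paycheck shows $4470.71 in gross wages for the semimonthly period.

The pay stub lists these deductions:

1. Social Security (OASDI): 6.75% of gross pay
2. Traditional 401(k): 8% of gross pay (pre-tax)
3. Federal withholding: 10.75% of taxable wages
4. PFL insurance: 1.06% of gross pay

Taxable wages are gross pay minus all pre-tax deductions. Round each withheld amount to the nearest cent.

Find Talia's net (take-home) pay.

$3321.74

Traditional 401(k): $4470.71 × 0.08 = $357.66
Taxable wages = $4470.71 − $357.66 = $4113.05
Federal withholding: $4113.05 × 0.1075 = $442.15
PFL insurance: $4470.71 × 0.0106 = $47.39
Social Security (OASDI): $4470.71 × 0.0675 = $301.77
Total deductions = $357.66 + $442.15 + $47.39 + $301.77 = $1148.97
Net pay = $4470.71 − $1148.97 = $3321.74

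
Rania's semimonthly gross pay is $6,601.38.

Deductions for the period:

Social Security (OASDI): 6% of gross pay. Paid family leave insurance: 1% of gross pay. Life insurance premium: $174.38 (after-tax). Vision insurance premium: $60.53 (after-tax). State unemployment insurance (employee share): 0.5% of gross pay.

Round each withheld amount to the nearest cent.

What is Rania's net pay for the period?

Social Security (OASDI): $6,601.38 × 0.06 = $396.08
Paid family leave insurance: $6,601.38 × 0.01 = $66.01
State unemployment insurance (employee share): $6,601.38 × 0.005 = $33.01
Life insurance premium: $174.38
Vision insurance premium: $60.53
Total deductions = $396.08 + $66.01 + $33.01 + $174.38 + $60.53 = $730.01
Net pay = $6,601.38 − $730.01 = $5,871.37

$5,871.37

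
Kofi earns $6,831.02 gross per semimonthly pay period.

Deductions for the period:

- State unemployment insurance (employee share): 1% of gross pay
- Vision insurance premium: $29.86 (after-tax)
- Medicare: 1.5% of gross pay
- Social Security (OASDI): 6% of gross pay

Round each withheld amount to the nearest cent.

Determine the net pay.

$6,220.52

Medicare: $6,831.02 × 0.015 = $102.47
Social Security (OASDI): $6,831.02 × 0.06 = $409.86
State unemployment insurance (employee share): $6,831.02 × 0.01 = $68.31
Vision insurance premium: $29.86
Total deductions = $102.47 + $409.86 + $68.31 + $29.86 = $610.50
Net pay = $6,831.02 − $610.50 = $6,220.52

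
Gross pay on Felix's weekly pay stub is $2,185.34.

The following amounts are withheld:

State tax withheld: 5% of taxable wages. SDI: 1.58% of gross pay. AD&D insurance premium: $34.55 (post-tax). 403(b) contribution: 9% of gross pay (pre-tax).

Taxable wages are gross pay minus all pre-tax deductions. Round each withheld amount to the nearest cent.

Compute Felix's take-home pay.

403(b) contribution: $2,185.34 × 0.09 = $196.68
Taxable wages = $2,185.34 − $196.68 = $1,988.66
State tax withheld: $1,988.66 × 0.05 = $99.43
SDI: $2,185.34 × 0.0158 = $34.53
AD&D insurance premium: $34.55
Total deductions = $196.68 + $99.43 + $34.53 + $34.55 = $365.19
Net pay = $2,185.34 − $365.19 = $1,820.15

$1,820.15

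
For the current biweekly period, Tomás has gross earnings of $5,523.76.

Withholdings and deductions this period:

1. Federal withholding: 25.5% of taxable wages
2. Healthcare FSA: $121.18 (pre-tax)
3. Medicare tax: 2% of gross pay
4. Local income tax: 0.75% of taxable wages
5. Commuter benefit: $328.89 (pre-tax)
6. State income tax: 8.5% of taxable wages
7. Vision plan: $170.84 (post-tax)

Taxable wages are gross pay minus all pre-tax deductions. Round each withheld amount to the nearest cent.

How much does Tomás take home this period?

Commuter benefit: $328.89
Healthcare FSA: $121.18
Pre-tax total = $328.89 + $121.18 = $450.07
Taxable wages = $5,523.76 − $450.07 = $5,073.69
Local income tax: $5,073.69 × 0.0075 = $38.05
State income tax: $5,073.69 × 0.085 = $431.26
Federal withholding: $5,073.69 × 0.255 = $1,293.79
Medicare tax: $5,523.76 × 0.02 = $110.48
Vision plan: $170.84
Total deductions = $328.89 + $121.18 + $38.05 + $431.26 + $1,293.79 + $110.48 + $170.84 = $2,494.49
Net pay = $5,523.76 − $2,494.49 = $3,029.27

$3,029.27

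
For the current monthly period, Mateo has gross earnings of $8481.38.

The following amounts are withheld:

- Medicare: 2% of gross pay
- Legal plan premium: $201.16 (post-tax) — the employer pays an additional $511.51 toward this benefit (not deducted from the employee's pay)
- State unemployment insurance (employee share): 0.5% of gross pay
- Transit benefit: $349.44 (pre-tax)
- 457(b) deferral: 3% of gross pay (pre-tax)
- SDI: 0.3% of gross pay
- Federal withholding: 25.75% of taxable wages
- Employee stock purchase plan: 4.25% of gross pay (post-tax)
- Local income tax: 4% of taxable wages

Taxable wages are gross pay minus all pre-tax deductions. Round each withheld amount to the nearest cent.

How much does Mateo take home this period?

$4734.84

Transit benefit: $349.44
457(b) deferral: $8481.38 × 0.03 = $254.44
Pre-tax total = $349.44 + $254.44 = $603.88
Taxable wages = $8481.38 − $603.88 = $7877.50
Federal withholding: $7877.50 × 0.2575 = $2028.46
Local income tax: $7877.50 × 0.04 = $315.10
Medicare: $8481.38 × 0.02 = $169.63
SDI: $8481.38 × 0.003 = $25.44
State unemployment insurance (employee share): $8481.38 × 0.005 = $42.41
Legal plan premium: $201.16
Employee stock purchase plan: $8481.38 × 0.0425 = $360.46
(Employer's $511.51 toward legal plan premium is not withheld from the employee.)
Total deductions = $349.44 + $254.44 + $2028.46 + $315.10 + $169.63 + $25.44 + $42.41 + $201.16 + $360.46 = $3746.54
Net pay = $8481.38 − $3746.54 = $4734.84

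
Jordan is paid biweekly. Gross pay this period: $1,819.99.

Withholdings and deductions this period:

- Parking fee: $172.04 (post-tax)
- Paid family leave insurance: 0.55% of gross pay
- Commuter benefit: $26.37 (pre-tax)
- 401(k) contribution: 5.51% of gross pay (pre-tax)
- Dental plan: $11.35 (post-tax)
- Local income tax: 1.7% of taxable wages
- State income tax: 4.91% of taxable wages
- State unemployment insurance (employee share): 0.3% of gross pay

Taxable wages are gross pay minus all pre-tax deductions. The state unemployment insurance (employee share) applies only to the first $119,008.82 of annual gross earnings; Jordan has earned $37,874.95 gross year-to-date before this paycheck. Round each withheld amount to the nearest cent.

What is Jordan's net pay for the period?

Commuter benefit: $26.37
401(k) contribution: $1,819.99 × 0.0551 = $100.28
Pre-tax total = $26.37 + $100.28 = $126.65
Taxable wages = $1,819.99 − $126.65 = $1,693.34
State income tax: $1,693.34 × 0.0491 = $83.14
Local income tax: $1,693.34 × 0.017 = $28.79
State unemployment insurance (employee share): cap not yet reached, full $1,819.99 is subject → $1,819.99 × 0.003 = $5.46
Paid family leave insurance: $1,819.99 × 0.0055 = $10.01
Parking fee: $172.04
Dental plan: $11.35
Total deductions = $26.37 + $100.28 + $83.14 + $28.79 + $5.46 + $10.01 + $172.04 + $11.35 = $437.44
Net pay = $1,819.99 − $437.44 = $1,382.55

$1,382.55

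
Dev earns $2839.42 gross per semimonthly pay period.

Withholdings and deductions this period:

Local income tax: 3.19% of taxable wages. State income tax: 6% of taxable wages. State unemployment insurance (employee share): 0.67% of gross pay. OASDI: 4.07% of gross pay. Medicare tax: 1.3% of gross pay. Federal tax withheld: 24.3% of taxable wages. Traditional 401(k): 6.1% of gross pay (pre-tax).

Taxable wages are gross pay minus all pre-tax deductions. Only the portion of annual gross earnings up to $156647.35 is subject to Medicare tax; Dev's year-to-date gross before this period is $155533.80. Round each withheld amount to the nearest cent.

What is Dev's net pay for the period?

$1624.25

Traditional 401(k): $2839.42 × 0.061 = $173.20
Taxable wages = $2839.42 − $173.20 = $2666.22
Local income tax: $2666.22 × 0.0319 = $85.05
State income tax: $2666.22 × 0.06 = $159.97
Federal tax withheld: $2666.22 × 0.243 = $647.89
Medicare tax: only $156647.35 − $155533.80 = $1113.55 of this check is subject → $1113.55 × 0.013 = $14.48
State unemployment insurance (employee share): $2839.42 × 0.0067 = $19.02
OASDI: $2839.42 × 0.0407 = $115.56
Total deductions = $173.20 + $85.05 + $159.97 + $647.89 + $14.48 + $19.02 + $115.56 = $1215.17
Net pay = $2839.42 − $1215.17 = $1624.25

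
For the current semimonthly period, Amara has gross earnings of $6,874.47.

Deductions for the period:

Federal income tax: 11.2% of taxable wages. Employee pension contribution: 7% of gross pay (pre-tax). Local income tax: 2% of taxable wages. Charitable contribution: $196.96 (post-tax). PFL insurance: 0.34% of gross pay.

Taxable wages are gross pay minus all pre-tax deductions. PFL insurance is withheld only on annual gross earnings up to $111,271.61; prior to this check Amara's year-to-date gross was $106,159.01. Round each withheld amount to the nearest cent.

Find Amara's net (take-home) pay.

$5,335.00

Employee pension contribution: $6,874.47 × 0.07 = $481.21
Taxable wages = $6,874.47 − $481.21 = $6,393.26
Local income tax: $6,393.26 × 0.02 = $127.87
Federal income tax: $6,393.26 × 0.112 = $716.05
PFL insurance: only $111,271.61 − $106,159.01 = $5,112.60 of this check is subject → $5,112.60 × 0.0034 = $17.38
Charitable contribution: $196.96
Total deductions = $481.21 + $127.87 + $716.05 + $17.38 + $196.96 = $1,539.47
Net pay = $6,874.47 − $1,539.47 = $5,335.00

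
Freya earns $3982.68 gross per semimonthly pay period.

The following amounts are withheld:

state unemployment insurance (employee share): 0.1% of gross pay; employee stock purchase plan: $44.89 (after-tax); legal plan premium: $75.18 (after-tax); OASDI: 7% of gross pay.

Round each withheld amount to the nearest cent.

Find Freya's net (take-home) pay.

State unemployment insurance (employee share): $3982.68 × 0.001 = $3.98
OASDI: $3982.68 × 0.07 = $278.79
Legal plan premium: $75.18
Employee stock purchase plan: $44.89
Total deductions = $3.98 + $278.79 + $75.18 + $44.89 = $402.84
Net pay = $3982.68 − $402.84 = $3579.84

$3579.84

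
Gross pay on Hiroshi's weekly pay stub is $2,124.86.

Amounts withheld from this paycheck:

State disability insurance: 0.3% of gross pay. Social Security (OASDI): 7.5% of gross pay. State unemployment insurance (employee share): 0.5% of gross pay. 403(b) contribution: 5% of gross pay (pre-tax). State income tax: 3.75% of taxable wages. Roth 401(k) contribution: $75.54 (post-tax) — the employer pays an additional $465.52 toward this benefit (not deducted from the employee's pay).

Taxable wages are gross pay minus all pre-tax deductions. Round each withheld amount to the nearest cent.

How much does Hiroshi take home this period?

403(b) contribution: $2,124.86 × 0.05 = $106.24
Taxable wages = $2,124.86 − $106.24 = $2,018.62
State income tax: $2,018.62 × 0.0375 = $75.70
State disability insurance: $2,124.86 × 0.003 = $6.37
Social Security (OASDI): $2,124.86 × 0.075 = $159.36
State unemployment insurance (employee share): $2,124.86 × 0.005 = $10.62
Roth 401(k) contribution: $75.54
(Employer's $465.52 toward Roth 401(k) contribution is not withheld from the employee.)
Total deductions = $106.24 + $75.70 + $6.37 + $159.36 + $10.62 + $75.54 = $433.83
Net pay = $2,124.86 − $433.83 = $1,691.03

$1,691.03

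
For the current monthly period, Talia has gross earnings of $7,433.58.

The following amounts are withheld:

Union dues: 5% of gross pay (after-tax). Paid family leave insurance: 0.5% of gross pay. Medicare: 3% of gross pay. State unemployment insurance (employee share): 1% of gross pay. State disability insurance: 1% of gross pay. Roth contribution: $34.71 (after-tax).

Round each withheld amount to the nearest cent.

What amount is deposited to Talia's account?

State unemployment insurance (employee share): $7,433.58 × 0.01 = $74.34
Medicare: $7,433.58 × 0.03 = $223.01
State disability insurance: $7,433.58 × 0.01 = $74.34
Paid family leave insurance: $7,433.58 × 0.005 = $37.17
Roth contribution: $34.71
Union dues: $7,433.58 × 0.05 = $371.68
Total deductions = $74.34 + $223.01 + $74.34 + $37.17 + $34.71 + $371.68 = $815.25
Net pay = $7,433.58 − $815.25 = $6,618.33

$6,618.33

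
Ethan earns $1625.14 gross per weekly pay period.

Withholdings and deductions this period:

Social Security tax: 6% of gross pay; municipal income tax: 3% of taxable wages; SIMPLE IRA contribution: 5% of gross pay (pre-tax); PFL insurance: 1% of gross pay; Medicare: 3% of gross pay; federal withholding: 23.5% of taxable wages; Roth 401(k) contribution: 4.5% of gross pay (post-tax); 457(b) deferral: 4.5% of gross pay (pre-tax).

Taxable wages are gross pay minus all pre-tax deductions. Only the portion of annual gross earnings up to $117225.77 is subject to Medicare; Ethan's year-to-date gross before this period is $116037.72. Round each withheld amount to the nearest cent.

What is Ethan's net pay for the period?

457(b) deferral: $1625.14 × 0.045 = $73.13
SIMPLE IRA contribution: $1625.14 × 0.05 = $81.26
Pre-tax total = $73.13 + $81.26 = $154.39
Taxable wages = $1625.14 − $154.39 = $1470.75
Federal withholding: $1470.75 × 0.235 = $345.63
Municipal income tax: $1470.75 × 0.03 = $44.12
Social Security tax: $1625.14 × 0.06 = $97.51
PFL insurance: $1625.14 × 0.01 = $16.25
Medicare: only $117225.77 − $116037.72 = $1188.05 of this check is subject → $1188.05 × 0.03 = $35.64
Roth 401(k) contribution: $1625.14 × 0.045 = $73.13
Total deductions = $73.13 + $81.26 + $345.63 + $44.12 + $97.51 + $16.25 + $35.64 + $73.13 = $766.67
Net pay = $1625.14 − $766.67 = $858.47

$858.47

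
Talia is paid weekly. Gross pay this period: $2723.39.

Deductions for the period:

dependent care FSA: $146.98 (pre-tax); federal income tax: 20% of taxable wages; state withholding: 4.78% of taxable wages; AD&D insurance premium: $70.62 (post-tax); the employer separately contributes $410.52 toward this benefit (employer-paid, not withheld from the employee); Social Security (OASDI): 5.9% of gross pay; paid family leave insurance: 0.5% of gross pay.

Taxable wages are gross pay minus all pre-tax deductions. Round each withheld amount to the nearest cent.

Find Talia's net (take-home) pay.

$1693.06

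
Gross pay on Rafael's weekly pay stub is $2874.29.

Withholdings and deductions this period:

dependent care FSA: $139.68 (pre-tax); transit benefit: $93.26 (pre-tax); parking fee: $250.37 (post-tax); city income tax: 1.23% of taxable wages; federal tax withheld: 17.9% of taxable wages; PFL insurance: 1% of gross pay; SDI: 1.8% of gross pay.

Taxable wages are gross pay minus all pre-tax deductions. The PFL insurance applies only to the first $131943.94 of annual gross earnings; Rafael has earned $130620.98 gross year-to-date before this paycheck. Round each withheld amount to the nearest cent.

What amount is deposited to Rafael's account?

Dependent care FSA: $139.68
Transit benefit: $93.26
Pre-tax total = $139.68 + $93.26 = $232.94
Taxable wages = $2874.29 − $232.94 = $2641.35
Federal tax withheld: $2641.35 × 0.179 = $472.80
City income tax: $2641.35 × 0.0123 = $32.49
SDI: $2874.29 × 0.018 = $51.74
PFL insurance: only $131943.94 − $130620.98 = $1322.96 of this check is subject → $1322.96 × 0.01 = $13.23
Parking fee: $250.37
Total deductions = $139.68 + $93.26 + $472.80 + $32.49 + $51.74 + $13.23 + $250.37 = $1053.57
Net pay = $2874.29 − $1053.57 = $1820.72

$1820.72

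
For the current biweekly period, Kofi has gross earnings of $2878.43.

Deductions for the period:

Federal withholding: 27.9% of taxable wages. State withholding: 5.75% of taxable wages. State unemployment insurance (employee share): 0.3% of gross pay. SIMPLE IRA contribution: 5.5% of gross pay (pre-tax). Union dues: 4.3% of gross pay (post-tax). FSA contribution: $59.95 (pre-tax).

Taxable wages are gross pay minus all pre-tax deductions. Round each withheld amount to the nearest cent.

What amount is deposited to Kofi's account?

$1632.61

SIMPLE IRA contribution: $2878.43 × 0.055 = $158.31
FSA contribution: $59.95
Pre-tax total = $158.31 + $59.95 = $218.26
Taxable wages = $2878.43 − $218.26 = $2660.17
Federal withholding: $2660.17 × 0.279 = $742.19
State withholding: $2660.17 × 0.0575 = $152.96
State unemployment insurance (employee share): $2878.43 × 0.003 = $8.64
Union dues: $2878.43 × 0.043 = $123.77
Total deductions = $158.31 + $59.95 + $742.19 + $152.96 + $8.64 + $123.77 = $1245.82
Net pay = $2878.43 − $1245.82 = $1632.61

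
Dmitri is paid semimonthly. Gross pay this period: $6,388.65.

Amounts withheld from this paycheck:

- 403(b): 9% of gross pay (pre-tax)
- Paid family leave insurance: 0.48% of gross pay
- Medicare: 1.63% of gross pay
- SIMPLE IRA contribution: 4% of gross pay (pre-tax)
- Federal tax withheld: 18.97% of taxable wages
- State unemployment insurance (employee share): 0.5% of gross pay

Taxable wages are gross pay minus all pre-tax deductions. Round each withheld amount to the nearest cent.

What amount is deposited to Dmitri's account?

$4,337.00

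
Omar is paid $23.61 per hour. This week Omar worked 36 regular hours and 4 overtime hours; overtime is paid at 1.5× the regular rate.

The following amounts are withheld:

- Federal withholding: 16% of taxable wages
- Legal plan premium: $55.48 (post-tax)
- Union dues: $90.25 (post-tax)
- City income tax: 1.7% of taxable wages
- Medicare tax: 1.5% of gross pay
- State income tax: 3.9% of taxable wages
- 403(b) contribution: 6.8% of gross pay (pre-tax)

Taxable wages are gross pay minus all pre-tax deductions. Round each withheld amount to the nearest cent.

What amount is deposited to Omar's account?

$563.97

Regular pay: 36 × $23.61 = $849.96
Overtime pay: 4 × $23.61 × 1.5 = $141.66
Gross pay = $849.96 + $141.66 = $991.62
403(b) contribution: $991.62 × 0.068 = $67.43
Taxable wages = $991.62 − $67.43 = $924.19
City income tax: $924.19 × 0.017 = $15.71
Federal withholding: $924.19 × 0.16 = $147.87
State income tax: $924.19 × 0.039 = $36.04
Medicare tax: $991.62 × 0.015 = $14.87
Legal plan premium: $55.48
Union dues: $90.25
Total deductions = $67.43 + $15.71 + $147.87 + $36.04 + $14.87 + $55.48 + $90.25 = $427.65
Net pay = $991.62 − $427.65 = $563.97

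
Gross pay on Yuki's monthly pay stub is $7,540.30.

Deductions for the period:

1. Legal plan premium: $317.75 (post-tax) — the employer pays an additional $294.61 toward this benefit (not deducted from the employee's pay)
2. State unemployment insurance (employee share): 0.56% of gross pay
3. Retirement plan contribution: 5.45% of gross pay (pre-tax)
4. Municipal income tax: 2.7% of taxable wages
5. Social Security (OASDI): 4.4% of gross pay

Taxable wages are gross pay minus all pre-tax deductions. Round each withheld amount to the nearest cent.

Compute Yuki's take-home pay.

Retirement plan contribution: $7,540.30 × 0.0545 = $410.95
Taxable wages = $7,540.30 − $410.95 = $7,129.35
Municipal income tax: $7,129.35 × 0.027 = $192.49
State unemployment insurance (employee share): $7,540.30 × 0.0056 = $42.23
Social Security (OASDI): $7,540.30 × 0.044 = $331.77
Legal plan premium: $317.75
(Employer's $294.61 toward legal plan premium is not withheld from the employee.)
Total deductions = $410.95 + $192.49 + $42.23 + $331.77 + $317.75 = $1,295.19
Net pay = $7,540.30 − $1,295.19 = $6,245.11

$6,245.11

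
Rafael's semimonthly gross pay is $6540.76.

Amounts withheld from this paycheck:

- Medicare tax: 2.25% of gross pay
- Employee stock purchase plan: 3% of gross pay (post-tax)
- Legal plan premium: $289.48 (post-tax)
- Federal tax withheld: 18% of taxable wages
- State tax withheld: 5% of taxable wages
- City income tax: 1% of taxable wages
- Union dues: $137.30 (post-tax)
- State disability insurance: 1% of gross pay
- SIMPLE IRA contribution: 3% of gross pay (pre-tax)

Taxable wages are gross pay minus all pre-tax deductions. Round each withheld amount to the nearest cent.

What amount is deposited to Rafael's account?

SIMPLE IRA contribution: $6540.76 × 0.03 = $196.22
Taxable wages = $6540.76 − $196.22 = $6344.54
State tax withheld: $6344.54 × 0.05 = $317.23
Federal tax withheld: $6344.54 × 0.18 = $1142.02
City income tax: $6344.54 × 0.01 = $63.45
State disability insurance: $6540.76 × 0.01 = $65.41
Medicare tax: $6540.76 × 0.0225 = $147.17
Employee stock purchase plan: $6540.76 × 0.03 = $196.22
Legal plan premium: $289.48
Union dues: $137.30
Total deductions = $196.22 + $317.23 + $1142.02 + $63.45 + $65.41 + $147.17 + $196.22 + $289.48 + $137.30 = $2554.50
Net pay = $6540.76 − $2554.50 = $3986.26

$3986.26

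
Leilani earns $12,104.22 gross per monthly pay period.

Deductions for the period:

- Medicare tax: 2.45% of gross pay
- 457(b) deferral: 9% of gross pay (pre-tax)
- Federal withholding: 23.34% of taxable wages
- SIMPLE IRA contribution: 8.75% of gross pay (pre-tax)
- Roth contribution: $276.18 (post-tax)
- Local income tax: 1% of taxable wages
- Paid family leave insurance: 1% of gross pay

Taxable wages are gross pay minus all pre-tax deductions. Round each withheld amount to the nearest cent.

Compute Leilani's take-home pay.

SIMPLE IRA contribution: $12,104.22 × 0.0875 = $1,059.12
457(b) deferral: $12,104.22 × 0.09 = $1,089.38
Pre-tax total = $1,059.12 + $1,089.38 = $2,148.50
Taxable wages = $12,104.22 − $2,148.50 = $9,955.72
Federal withholding: $9,955.72 × 0.2334 = $2,323.67
Local income tax: $9,955.72 × 0.01 = $99.56
Medicare tax: $12,104.22 × 0.0245 = $296.55
Paid family leave insurance: $12,104.22 × 0.01 = $121.04
Roth contribution: $276.18
Total deductions = $1,059.12 + $1,089.38 + $2,323.67 + $99.56 + $296.55 + $121.04 + $276.18 = $5,265.50
Net pay = $12,104.22 − $5,265.50 = $6,838.72

$6,838.72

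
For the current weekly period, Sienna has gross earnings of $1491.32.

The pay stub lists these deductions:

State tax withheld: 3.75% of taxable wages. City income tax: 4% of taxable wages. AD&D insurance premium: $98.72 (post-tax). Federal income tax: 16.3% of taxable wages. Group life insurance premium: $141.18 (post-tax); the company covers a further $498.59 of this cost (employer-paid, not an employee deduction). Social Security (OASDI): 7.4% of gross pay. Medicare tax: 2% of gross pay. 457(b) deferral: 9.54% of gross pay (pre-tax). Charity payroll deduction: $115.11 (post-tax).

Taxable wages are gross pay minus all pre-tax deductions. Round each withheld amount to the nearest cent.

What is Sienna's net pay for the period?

457(b) deferral: $1491.32 × 0.0954 = $142.27
Taxable wages = $1491.32 − $142.27 = $1349.05
Federal income tax: $1349.05 × 0.163 = $219.90
State tax withheld: $1349.05 × 0.0375 = $50.59
City income tax: $1349.05 × 0.04 = $53.96
Medicare tax: $1491.32 × 0.02 = $29.83
Social Security (OASDI): $1491.32 × 0.074 = $110.36
Group life insurance premium: $141.18
AD&D insurance premium: $98.72
Charity payroll deduction: $115.11
(Employer's $498.59 toward group life insurance premium is not withheld from the employee.)
Total deductions = $142.27 + $219.90 + $50.59 + $53.96 + $29.83 + $110.36 + $141.18 + $98.72 + $115.11 = $961.92
Net pay = $1491.32 − $961.92 = $529.40

$529.40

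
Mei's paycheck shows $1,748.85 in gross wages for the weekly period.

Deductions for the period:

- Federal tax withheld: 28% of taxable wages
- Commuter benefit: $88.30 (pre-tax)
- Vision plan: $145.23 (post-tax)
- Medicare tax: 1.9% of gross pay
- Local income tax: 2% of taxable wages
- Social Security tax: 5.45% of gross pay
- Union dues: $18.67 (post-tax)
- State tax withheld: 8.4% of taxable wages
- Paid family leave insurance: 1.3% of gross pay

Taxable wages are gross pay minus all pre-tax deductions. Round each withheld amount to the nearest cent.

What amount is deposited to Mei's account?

$707.72

Commuter benefit: $88.30
Taxable wages = $1,748.85 − $88.30 = $1,660.55
Federal tax withheld: $1,660.55 × 0.28 = $464.95
Local income tax: $1,660.55 × 0.02 = $33.21
State tax withheld: $1,660.55 × 0.084 = $139.49
Social Security tax: $1,748.85 × 0.0545 = $95.31
Medicare tax: $1,748.85 × 0.019 = $33.23
Paid family leave insurance: $1,748.85 × 0.013 = $22.74
Union dues: $18.67
Vision plan: $145.23
Total deductions = $88.30 + $464.95 + $33.21 + $139.49 + $95.31 + $33.23 + $22.74 + $18.67 + $145.23 = $1,041.13
Net pay = $1,748.85 − $1,041.13 = $707.72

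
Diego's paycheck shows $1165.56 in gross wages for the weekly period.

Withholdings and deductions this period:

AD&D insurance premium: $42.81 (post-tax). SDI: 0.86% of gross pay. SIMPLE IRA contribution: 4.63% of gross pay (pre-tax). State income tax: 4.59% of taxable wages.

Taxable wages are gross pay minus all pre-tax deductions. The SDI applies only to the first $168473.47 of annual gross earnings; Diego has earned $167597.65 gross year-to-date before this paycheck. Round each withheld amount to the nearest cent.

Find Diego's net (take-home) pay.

SIMPLE IRA contribution: $1165.56 × 0.0463 = $53.97
Taxable wages = $1165.56 − $53.97 = $1111.59
State income tax: $1111.59 × 0.0459 = $51.02
SDI: only $168473.47 − $167597.65 = $875.82 of this check is subject → $875.82 × 0.0086 = $7.53
AD&D insurance premium: $42.81
Total deductions = $53.97 + $51.02 + $7.53 + $42.81 = $155.33
Net pay = $1165.56 − $155.33 = $1010.23

$1010.23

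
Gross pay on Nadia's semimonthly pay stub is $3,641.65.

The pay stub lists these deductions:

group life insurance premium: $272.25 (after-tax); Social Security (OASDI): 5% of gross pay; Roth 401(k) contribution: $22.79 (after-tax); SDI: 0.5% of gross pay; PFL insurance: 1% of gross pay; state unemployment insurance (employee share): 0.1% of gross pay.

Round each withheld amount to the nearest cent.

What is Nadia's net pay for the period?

State unemployment insurance (employee share): $3,641.65 × 0.001 = $3.64
Social Security (OASDI): $3,641.65 × 0.05 = $182.08
PFL insurance: $3,641.65 × 0.01 = $36.42
SDI: $3,641.65 × 0.005 = $18.21
Roth 401(k) contribution: $22.79
Group life insurance premium: $272.25
Total deductions = $3.64 + $182.08 + $36.42 + $18.21 + $22.79 + $272.25 = $535.39
Net pay = $3,641.65 − $535.39 = $3,106.26

$3,106.26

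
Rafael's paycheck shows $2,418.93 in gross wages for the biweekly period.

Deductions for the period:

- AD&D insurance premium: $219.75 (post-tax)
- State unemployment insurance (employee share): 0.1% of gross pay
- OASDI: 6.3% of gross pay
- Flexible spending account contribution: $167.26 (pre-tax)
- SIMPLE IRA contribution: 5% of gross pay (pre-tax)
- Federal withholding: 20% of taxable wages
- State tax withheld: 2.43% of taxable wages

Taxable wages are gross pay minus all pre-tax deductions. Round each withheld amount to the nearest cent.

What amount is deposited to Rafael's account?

SIMPLE IRA contribution: $2,418.93 × 0.05 = $120.95
Flexible spending account contribution: $167.26
Pre-tax total = $120.95 + $167.26 = $288.21
Taxable wages = $2,418.93 − $288.21 = $2,130.72
State tax withheld: $2,130.72 × 0.0243 = $51.78
Federal withholding: $2,130.72 × 0.2 = $426.14
State unemployment insurance (employee share): $2,418.93 × 0.001 = $2.42
OASDI: $2,418.93 × 0.063 = $152.39
AD&D insurance premium: $219.75
Total deductions = $120.95 + $167.26 + $51.78 + $426.14 + $2.42 + $152.39 + $219.75 = $1,140.69
Net pay = $2,418.93 − $1,140.69 = $1,278.24

$1,278.24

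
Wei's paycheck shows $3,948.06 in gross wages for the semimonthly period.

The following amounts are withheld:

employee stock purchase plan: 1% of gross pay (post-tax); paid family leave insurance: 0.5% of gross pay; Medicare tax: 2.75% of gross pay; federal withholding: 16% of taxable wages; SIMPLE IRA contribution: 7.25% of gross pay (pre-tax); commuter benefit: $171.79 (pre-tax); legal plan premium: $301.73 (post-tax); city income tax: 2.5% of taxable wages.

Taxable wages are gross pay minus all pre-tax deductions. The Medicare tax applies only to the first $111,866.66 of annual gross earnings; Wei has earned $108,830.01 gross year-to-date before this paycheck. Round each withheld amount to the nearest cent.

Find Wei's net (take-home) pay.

$2,399.92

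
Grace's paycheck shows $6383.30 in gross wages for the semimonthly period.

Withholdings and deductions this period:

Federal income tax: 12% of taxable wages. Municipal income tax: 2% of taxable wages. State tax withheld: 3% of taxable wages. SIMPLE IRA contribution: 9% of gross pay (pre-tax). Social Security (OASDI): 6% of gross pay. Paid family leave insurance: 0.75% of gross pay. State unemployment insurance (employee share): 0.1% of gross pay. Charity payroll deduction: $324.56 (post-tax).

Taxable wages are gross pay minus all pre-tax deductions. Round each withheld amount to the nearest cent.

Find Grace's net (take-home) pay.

$4059.49

SIMPLE IRA contribution: $6383.30 × 0.09 = $574.50
Taxable wages = $6383.30 − $574.50 = $5808.80
Federal income tax: $5808.80 × 0.12 = $697.06
State tax withheld: $5808.80 × 0.03 = $174.26
Municipal income tax: $5808.80 × 0.02 = $116.18
State unemployment insurance (employee share): $6383.30 × 0.001 = $6.38
Social Security (OASDI): $6383.30 × 0.06 = $383.00
Paid family leave insurance: $6383.30 × 0.0075 = $47.87
Charity payroll deduction: $324.56
Total deductions = $574.50 + $697.06 + $174.26 + $116.18 + $6.38 + $383.00 + $47.87 + $324.56 = $2323.81
Net pay = $6383.30 − $2323.81 = $4059.49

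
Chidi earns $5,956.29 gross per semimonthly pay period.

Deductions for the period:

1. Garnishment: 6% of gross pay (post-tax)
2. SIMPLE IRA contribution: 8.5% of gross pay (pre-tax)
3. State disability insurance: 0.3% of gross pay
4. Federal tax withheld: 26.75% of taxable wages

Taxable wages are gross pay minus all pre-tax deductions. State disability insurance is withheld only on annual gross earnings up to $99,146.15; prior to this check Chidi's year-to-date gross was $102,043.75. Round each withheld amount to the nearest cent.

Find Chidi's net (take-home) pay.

SIMPLE IRA contribution: $5,956.29 × 0.085 = $506.28
Taxable wages = $5,956.29 − $506.28 = $5,450.01
Federal tax withheld: $5,450.01 × 0.2675 = $1,457.88
State disability insurance: annual cap $99,146.15 already reached (YTD $102,043.75), so $0.00
Garnishment: $5,956.29 × 0.06 = $357.38
Total deductions = $506.28 + $1,457.88 + $0.00 + $357.38 = $2,321.54
Net pay = $5,956.29 − $2,321.54 = $3,634.75

$3,634.75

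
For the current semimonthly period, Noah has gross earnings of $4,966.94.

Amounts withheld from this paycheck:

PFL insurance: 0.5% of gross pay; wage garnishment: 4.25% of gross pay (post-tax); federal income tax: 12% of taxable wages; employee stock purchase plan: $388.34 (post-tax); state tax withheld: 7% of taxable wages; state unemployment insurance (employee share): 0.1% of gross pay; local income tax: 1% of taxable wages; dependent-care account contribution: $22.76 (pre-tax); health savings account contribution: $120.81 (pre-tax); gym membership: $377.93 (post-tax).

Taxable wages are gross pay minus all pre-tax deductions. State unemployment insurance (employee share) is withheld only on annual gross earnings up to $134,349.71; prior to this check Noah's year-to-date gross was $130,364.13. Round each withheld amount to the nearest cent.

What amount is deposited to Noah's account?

$2,852.52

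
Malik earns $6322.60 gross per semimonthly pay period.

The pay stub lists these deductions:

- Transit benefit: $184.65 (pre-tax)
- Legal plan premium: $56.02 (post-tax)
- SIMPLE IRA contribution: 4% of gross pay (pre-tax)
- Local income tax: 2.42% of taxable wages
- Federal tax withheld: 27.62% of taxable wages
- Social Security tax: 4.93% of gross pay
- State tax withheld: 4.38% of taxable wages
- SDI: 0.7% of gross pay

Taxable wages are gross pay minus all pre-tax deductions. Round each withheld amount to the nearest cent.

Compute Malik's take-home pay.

Transit benefit: $184.65
SIMPLE IRA contribution: $6322.60 × 0.04 = $252.90
Pre-tax total = $184.65 + $252.90 = $437.55
Taxable wages = $6322.60 − $437.55 = $5885.05
Federal tax withheld: $5885.05 × 0.2762 = $1625.45
Local income tax: $5885.05 × 0.0242 = $142.42
State tax withheld: $5885.05 × 0.0438 = $257.77
SDI: $6322.60 × 0.007 = $44.26
Social Security tax: $6322.60 × 0.0493 = $311.70
Legal plan premium: $56.02
Total deductions = $184.65 + $252.90 + $1625.45 + $142.42 + $257.77 + $44.26 + $311.70 + $56.02 = $2875.17
Net pay = $6322.60 − $2875.17 = $3447.43

$3447.43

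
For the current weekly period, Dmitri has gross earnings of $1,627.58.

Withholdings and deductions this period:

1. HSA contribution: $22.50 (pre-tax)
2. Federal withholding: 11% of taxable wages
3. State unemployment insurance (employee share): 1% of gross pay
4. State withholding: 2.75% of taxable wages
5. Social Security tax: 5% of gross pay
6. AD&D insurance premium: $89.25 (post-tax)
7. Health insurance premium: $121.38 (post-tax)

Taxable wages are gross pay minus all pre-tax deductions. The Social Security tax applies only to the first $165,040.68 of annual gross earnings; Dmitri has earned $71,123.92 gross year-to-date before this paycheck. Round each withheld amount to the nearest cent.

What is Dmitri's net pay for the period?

HSA contribution: $22.50
Taxable wages = $1,627.58 − $22.50 = $1,605.08
State withholding: $1,605.08 × 0.0275 = $44.14
Federal withholding: $1,605.08 × 0.11 = $176.56
State unemployment insurance (employee share): $1,627.58 × 0.01 = $16.28
Social Security tax: cap not yet reached, full $1,627.58 is subject → $1,627.58 × 0.05 = $81.38
AD&D insurance premium: $89.25
Health insurance premium: $121.38
Total deductions = $22.50 + $44.14 + $176.56 + $16.28 + $81.38 + $89.25 + $121.38 = $551.49
Net pay = $1,627.58 − $551.49 = $1,076.09

$1,076.09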